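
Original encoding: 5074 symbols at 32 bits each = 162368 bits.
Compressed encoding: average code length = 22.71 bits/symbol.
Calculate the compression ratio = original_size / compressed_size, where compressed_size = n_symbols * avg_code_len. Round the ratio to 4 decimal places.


original_size = n_symbols * orig_bits = 5074 * 32 = 162368 bits
compressed_size = n_symbols * avg_code_len = 5074 * 22.71 = 115230.54 bits
ratio = original_size / compressed_size = 162368 / 115230.54 = 1.4091

Compression ratio = 1.4091


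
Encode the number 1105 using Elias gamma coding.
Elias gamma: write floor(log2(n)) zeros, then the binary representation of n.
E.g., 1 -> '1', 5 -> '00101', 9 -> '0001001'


num_bits = floor(log2(1105)) + 1 = 11
leading_zeros = num_bits - 1 = 10
binary(1105) = 10001010001

Elias gamma(1105) = '0000000000' + '10001010001' = 000000000010001010001 (21 bits)


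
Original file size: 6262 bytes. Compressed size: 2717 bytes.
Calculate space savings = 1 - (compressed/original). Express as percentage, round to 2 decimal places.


ratio = compressed/original = 2717/6262 = 0.433887
savings = 1 - ratio = 1 - 0.433887 = 0.566113
as a percentage: 0.566113 * 100 = 56.61%

Space savings = 1 - 2717/6262 = 56.61%


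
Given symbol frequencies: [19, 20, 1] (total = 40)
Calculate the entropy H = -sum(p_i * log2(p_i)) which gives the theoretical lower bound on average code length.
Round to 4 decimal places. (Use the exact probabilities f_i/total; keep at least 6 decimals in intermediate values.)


Per-symbol terms -p_i * log2(p_i) with p_i = f_i/40:
  p = 19/40 = 0.475000: log2(p) = -1.074001, -p*log2(p) = 0.510150
  p = 20/40 = 0.500000: log2(p) = -1.000000, -p*log2(p) = 0.500000
  p = 1/40 = 0.025000: log2(p) = -5.321928, -p*log2(p) = 0.133048
H = 0.510150 + 0.500000 + 0.133048 = 1.143198

H = 1.1432 bits/symbol


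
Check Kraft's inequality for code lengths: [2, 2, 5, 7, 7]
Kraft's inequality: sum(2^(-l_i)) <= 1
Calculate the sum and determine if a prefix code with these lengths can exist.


Sum = 2^(-2) + 2^(-2) + 2^(-5) + 2^(-7) + 2^(-7)
    = 0.25 + 0.25 + 0.03125 + 0.0078125 + 0.0078125
    = 70/128 = 0.546875
Since 0.546875 <= 1, Kraft's inequality IS satisfied.
A prefix code with these lengths CAN exist.

Kraft sum = 0.546875. Satisfied.


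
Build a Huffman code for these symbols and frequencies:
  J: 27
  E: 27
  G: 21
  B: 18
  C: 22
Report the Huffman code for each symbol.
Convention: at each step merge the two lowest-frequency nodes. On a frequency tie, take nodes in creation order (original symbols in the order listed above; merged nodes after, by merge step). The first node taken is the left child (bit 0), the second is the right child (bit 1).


Huffman tree construction:
Step 1: Merge B(18) + G(21) = 39
Step 2: Merge C(22) + J(27) = 49
Step 3: Merge E(27) + (B+G)(39) = 66
Step 4: Merge (C+J)(49) + (E+(B+G))(66) = 115
Read each symbol's code off the tree from the root (left child = 0, right child = 1).

Codes:
  J: 01 (length 2)
  E: 10 (length 2)
  G: 111 (length 3)
  B: 110 (length 3)
  C: 00 (length 2)
Average code length: 269/115 = 2.3391 bits/symbol


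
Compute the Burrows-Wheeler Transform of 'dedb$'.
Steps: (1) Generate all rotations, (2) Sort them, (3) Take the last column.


Rotations (sorted):
  0: $dedb -> last char: b
  1: b$ded -> last char: d
  2: db$de -> last char: e
  3: dedb$ -> last char: $
  4: edb$d -> last char: d


BWT = bde$d


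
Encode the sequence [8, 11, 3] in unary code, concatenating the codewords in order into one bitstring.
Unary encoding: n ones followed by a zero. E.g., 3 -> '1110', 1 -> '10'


Encode each number as n ones followed by a terminating 0:
  8 -> 111111110 (9 bits)
  11 -> 111111111110 (12 bits)
  3 -> 1110 (4 bits)
Total length = 9 + 12 + 4 = 25 bits.

Unary([8, 11, 3]) = 1111111101111111111101110 (25 bits)


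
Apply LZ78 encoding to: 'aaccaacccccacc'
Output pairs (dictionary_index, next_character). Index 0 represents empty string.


LZ78 encoding steps:
Dictionary: {0: ''}
Step 1: w='' (idx 0), next='a' -> output (0, 'a'), add 'a' as idx 1
Step 2: w='a' (idx 1), next='c' -> output (1, 'c'), add 'ac' as idx 2
Step 3: w='' (idx 0), next='c' -> output (0, 'c'), add 'c' as idx 3
Step 4: w='a' (idx 1), next='a' -> output (1, 'a'), add 'aa' as idx 4
Step 5: w='c' (idx 3), next='c' -> output (3, 'c'), add 'cc' as idx 5
Step 6: w='cc' (idx 5), next='c' -> output (5, 'c'), add 'ccc' as idx 6
Step 7: w='ac' (idx 2), next='c' -> output (2, 'c'), add 'acc' as idx 7


Encoded: [(0, 'a'), (1, 'c'), (0, 'c'), (1, 'a'), (3, 'c'), (5, 'c'), (2, 'c')]


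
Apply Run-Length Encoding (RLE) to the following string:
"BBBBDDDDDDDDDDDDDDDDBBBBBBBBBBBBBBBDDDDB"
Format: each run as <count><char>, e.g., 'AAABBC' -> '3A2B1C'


Scanning runs left to right:
  i=0: run of 'B' x 4 -> '4B'
  i=4: run of 'D' x 16 -> '16D'
  i=20: run of 'B' x 15 -> '15B'
  i=35: run of 'D' x 4 -> '4D'
  i=39: run of 'B' x 1 -> '1B'

RLE = 4B16D15B4D1B


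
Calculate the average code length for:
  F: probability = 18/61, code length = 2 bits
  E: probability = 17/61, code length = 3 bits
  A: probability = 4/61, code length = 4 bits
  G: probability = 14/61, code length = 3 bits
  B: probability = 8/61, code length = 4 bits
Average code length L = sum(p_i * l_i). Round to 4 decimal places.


Weighted contributions p_i * l_i:
  F: (18/61) * 2 = 36/61
  E: (17/61) * 3 = 51/61
  A: (4/61) * 4 = 16/61
  G: (14/61) * 3 = 42/61
  B: (8/61) * 4 = 32/61
Sum = (36 + 51 + 16 + 42 + 32)/61 = 177/61

L = 177/61 = 2.9016 bits/symbol


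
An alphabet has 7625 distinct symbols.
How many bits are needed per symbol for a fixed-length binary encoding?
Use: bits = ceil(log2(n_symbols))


log2(7625) = 12.8965
Bracket: 2^12 = 4096 < 7625 <= 2^13 = 8192
So ceil(log2(7625)) = 13

bits = ceil(log2(7625)) = ceil(12.8965) = 13 bits


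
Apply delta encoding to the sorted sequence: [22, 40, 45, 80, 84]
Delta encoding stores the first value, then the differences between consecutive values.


First value: 22
Deltas:
  40 - 22 = 18
  45 - 40 = 5
  80 - 45 = 35
  84 - 80 = 4


Delta encoded: [22, 18, 5, 35, 4]


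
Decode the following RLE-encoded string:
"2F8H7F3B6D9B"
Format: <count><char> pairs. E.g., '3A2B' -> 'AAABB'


Expanding each <count><char> pair:
  2F -> 'FF'
  8H -> 'HHHHHHHH'
  7F -> 'FFFFFFF'
  3B -> 'BBB'
  6D -> 'DDDDDD'
  9B -> 'BBBBBBBBB'

Decoded = FFHHHHHHHHFFFFFFFBBBDDDDDDBBBBBBBBB


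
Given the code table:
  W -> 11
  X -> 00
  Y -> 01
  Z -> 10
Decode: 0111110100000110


Decoding:
01 -> Y
11 -> W
11 -> W
01 -> Y
00 -> X
00 -> X
01 -> Y
10 -> Z


Result: YWWYXXYZ


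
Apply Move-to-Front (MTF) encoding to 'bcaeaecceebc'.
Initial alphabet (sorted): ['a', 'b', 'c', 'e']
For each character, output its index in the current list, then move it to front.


MTF encoding:
'b': index 1 in ['a', 'b', 'c', 'e'] -> ['b', 'a', 'c', 'e']
'c': index 2 in ['b', 'a', 'c', 'e'] -> ['c', 'b', 'a', 'e']
'a': index 2 in ['c', 'b', 'a', 'e'] -> ['a', 'c', 'b', 'e']
'e': index 3 in ['a', 'c', 'b', 'e'] -> ['e', 'a', 'c', 'b']
'a': index 1 in ['e', 'a', 'c', 'b'] -> ['a', 'e', 'c', 'b']
'e': index 1 in ['a', 'e', 'c', 'b'] -> ['e', 'a', 'c', 'b']
'c': index 2 in ['e', 'a', 'c', 'b'] -> ['c', 'e', 'a', 'b']
'c': index 0 in ['c', 'e', 'a', 'b'] -> ['c', 'e', 'a', 'b']
'e': index 1 in ['c', 'e', 'a', 'b'] -> ['e', 'c', 'a', 'b']
'e': index 0 in ['e', 'c', 'a', 'b'] -> ['e', 'c', 'a', 'b']
'b': index 3 in ['e', 'c', 'a', 'b'] -> ['b', 'e', 'c', 'a']
'c': index 2 in ['b', 'e', 'c', 'a'] -> ['c', 'b', 'e', 'a']


Output: [1, 2, 2, 3, 1, 1, 2, 0, 1, 0, 3, 2]


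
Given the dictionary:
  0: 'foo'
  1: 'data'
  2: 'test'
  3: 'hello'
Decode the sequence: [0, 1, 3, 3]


Look up each index in the dictionary:
  0 -> 'foo'
  1 -> 'data'
  3 -> 'hello'
  3 -> 'hello'

Decoded: "foo data hello hello"


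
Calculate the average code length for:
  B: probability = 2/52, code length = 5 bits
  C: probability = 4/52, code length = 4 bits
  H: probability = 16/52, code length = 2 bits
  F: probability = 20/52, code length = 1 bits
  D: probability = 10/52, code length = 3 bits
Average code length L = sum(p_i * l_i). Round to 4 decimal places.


Weighted contributions p_i * l_i:
  B: (2/52) * 5 = 10/52
  C: (4/52) * 4 = 16/52
  H: (16/52) * 2 = 32/52
  F: (20/52) * 1 = 20/52
  D: (10/52) * 3 = 30/52
Sum = (10 + 16 + 32 + 20 + 30)/52 = 108/52

L = 108/52 = 2.0769 bits/symbol


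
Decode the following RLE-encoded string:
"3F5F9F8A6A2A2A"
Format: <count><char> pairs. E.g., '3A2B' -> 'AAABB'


Expanding each <count><char> pair:
  3F -> 'FFF'
  5F -> 'FFFFF'
  9F -> 'FFFFFFFFF'
  8A -> 'AAAAAAAA'
  6A -> 'AAAAAA'
  2A -> 'AA'
  2A -> 'AA'

Decoded = FFFFFFFFFFFFFFFFFAAAAAAAAAAAAAAAAAA


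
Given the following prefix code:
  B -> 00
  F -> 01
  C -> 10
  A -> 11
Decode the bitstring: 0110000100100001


Decoding step by step:
Bits 01 -> F
Bits 10 -> C
Bits 00 -> B
Bits 01 -> F
Bits 00 -> B
Bits 10 -> C
Bits 00 -> B
Bits 01 -> F


Decoded message: FCBFBCBF


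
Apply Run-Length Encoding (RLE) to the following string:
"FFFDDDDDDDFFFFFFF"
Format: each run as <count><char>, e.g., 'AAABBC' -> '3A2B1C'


Scanning runs left to right:
  i=0: run of 'F' x 3 -> '3F'
  i=3: run of 'D' x 7 -> '7D'
  i=10: run of 'F' x 7 -> '7F'

RLE = 3F7D7F


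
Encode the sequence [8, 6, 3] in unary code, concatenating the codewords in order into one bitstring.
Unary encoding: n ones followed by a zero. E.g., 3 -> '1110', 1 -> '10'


Encode each number as n ones followed by a terminating 0:
  8 -> 111111110 (9 bits)
  6 -> 1111110 (7 bits)
  3 -> 1110 (4 bits)
Total length = 9 + 7 + 4 = 20 bits.

Unary([8, 6, 3]) = 11111111011111101110 (20 bits)


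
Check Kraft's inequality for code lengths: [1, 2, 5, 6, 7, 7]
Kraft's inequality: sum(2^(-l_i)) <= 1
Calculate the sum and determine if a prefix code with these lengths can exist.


Sum = 2^(-1) + 2^(-2) + 2^(-5) + 2^(-6) + 2^(-7) + 2^(-7)
    = 0.5 + 0.25 + 0.03125 + 0.015625 + 0.0078125 + 0.0078125
    = 104/128 = 0.8125
Since 0.8125 <= 1, Kraft's inequality IS satisfied.
A prefix code with these lengths CAN exist.

Kraft sum = 0.8125. Satisfied.


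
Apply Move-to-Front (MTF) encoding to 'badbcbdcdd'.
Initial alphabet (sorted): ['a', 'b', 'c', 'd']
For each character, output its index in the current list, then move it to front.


MTF encoding:
'b': index 1 in ['a', 'b', 'c', 'd'] -> ['b', 'a', 'c', 'd']
'a': index 1 in ['b', 'a', 'c', 'd'] -> ['a', 'b', 'c', 'd']
'd': index 3 in ['a', 'b', 'c', 'd'] -> ['d', 'a', 'b', 'c']
'b': index 2 in ['d', 'a', 'b', 'c'] -> ['b', 'd', 'a', 'c']
'c': index 3 in ['b', 'd', 'a', 'c'] -> ['c', 'b', 'd', 'a']
'b': index 1 in ['c', 'b', 'd', 'a'] -> ['b', 'c', 'd', 'a']
'd': index 2 in ['b', 'c', 'd', 'a'] -> ['d', 'b', 'c', 'a']
'c': index 2 in ['d', 'b', 'c', 'a'] -> ['c', 'd', 'b', 'a']
'd': index 1 in ['c', 'd', 'b', 'a'] -> ['d', 'c', 'b', 'a']
'd': index 0 in ['d', 'c', 'b', 'a'] -> ['d', 'c', 'b', 'a']


Output: [1, 1, 3, 2, 3, 1, 2, 2, 1, 0]


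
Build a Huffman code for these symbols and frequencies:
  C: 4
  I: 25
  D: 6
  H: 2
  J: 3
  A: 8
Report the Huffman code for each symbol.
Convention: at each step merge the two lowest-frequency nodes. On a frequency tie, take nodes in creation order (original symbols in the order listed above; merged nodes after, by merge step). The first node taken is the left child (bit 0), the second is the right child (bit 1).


Huffman tree construction:
Step 1: Merge H(2) + J(3) = 5
Step 2: Merge C(4) + (H+J)(5) = 9
Step 3: Merge D(6) + A(8) = 14
Step 4: Merge (C+(H+J))(9) + (D+A)(14) = 23
Step 5: Merge ((C+(H+J))+(D+A))(23) + I(25) = 48
Read each symbol's code off the tree from the root (left child = 0, right child = 1).

Codes:
  C: 000 (length 3)
  I: 1 (length 1)
  D: 010 (length 3)
  H: 0010 (length 4)
  J: 0011 (length 4)
  A: 011 (length 3)
Average code length: 99/48 = 2.0625 bits/symbol


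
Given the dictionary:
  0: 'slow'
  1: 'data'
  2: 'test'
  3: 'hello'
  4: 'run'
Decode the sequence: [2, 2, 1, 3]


Look up each index in the dictionary:
  2 -> 'test'
  2 -> 'test'
  1 -> 'data'
  3 -> 'hello'

Decoded: "test test data hello"


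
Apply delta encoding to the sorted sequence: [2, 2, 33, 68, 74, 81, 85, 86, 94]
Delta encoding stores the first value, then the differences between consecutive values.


First value: 2
Deltas:
  2 - 2 = 0
  33 - 2 = 31
  68 - 33 = 35
  74 - 68 = 6
  81 - 74 = 7
  85 - 81 = 4
  86 - 85 = 1
  94 - 86 = 8


Delta encoded: [2, 0, 31, 35, 6, 7, 4, 1, 8]


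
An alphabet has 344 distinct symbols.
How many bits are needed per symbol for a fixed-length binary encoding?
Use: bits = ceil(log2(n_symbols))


log2(344) = 8.4263
Bracket: 2^8 = 256 < 344 <= 2^9 = 512
So ceil(log2(344)) = 9

bits = ceil(log2(344)) = ceil(8.4263) = 9 bits


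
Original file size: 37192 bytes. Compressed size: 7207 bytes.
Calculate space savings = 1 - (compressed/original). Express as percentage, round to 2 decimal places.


ratio = compressed/original = 7207/37192 = 0.193778
savings = 1 - ratio = 1 - 0.193778 = 0.806222
as a percentage: 0.806222 * 100 = 80.62%

Space savings = 1 - 7207/37192 = 80.62%


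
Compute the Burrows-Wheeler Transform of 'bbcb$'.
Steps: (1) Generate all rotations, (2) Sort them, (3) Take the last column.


Rotations (sorted):
  0: $bbcb -> last char: b
  1: b$bbc -> last char: c
  2: bbcb$ -> last char: $
  3: bcb$b -> last char: b
  4: cb$bb -> last char: b


BWT = bc$bb


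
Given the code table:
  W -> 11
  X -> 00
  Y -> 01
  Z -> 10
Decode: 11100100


Decoding:
11 -> W
10 -> Z
01 -> Y
00 -> X


Result: WZYX


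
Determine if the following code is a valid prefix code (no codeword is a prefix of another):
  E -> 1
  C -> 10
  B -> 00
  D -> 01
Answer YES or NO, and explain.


Checking each pair (does one codeword prefix another?):
  E='1' vs C='10': prefix -- VIOLATION

NO -- this is NOT a valid prefix code. E (1) is a prefix of C (10).


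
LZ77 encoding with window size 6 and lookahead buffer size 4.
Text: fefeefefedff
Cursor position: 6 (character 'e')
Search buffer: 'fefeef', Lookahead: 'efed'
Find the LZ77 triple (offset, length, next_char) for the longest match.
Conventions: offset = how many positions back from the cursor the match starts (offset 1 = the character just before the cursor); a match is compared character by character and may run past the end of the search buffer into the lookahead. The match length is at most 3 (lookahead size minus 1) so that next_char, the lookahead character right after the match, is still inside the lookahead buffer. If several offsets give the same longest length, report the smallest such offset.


Try each offset into the search buffer:
  offset=1 (pos 5, char 'f'): match length 0
  offset=2 (pos 4, char 'e'): match length 3
  offset=3 (pos 3, char 'e'): match length 1
  offset=4 (pos 2, char 'f'): match length 0
  offset=5 (pos 1, char 'e'): match length 3
  offset=6 (pos 0, char 'f'): match length 0
Longest match has length 3, found at offsets 2, 5; take the smallest, offset 2.
next_char = character at position 6 + 3 = 9 -> 'd'

Best match: offset=2, length=3 (matching 'efe' starting at position 4)
LZ77 triple: (2, 3, 'd')


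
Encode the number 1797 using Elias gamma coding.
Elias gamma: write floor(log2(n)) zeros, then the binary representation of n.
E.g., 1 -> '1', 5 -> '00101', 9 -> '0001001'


num_bits = floor(log2(1797)) + 1 = 11
leading_zeros = num_bits - 1 = 10
binary(1797) = 11100000101

Elias gamma(1797) = '0000000000' + '11100000101' = 000000000011100000101 (21 bits)


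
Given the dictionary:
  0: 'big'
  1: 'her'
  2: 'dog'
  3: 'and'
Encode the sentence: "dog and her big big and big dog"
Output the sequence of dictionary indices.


Look up each word in the dictionary:
  'dog' -> 2
  'and' -> 3
  'her' -> 1
  'big' -> 0
  'big' -> 0
  'and' -> 3
  'big' -> 0
  'dog' -> 2

Encoded: [2, 3, 1, 0, 0, 3, 0, 2]


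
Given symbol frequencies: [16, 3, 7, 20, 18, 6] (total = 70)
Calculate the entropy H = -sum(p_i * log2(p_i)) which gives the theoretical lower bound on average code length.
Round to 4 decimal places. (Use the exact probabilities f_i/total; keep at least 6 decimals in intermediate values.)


Per-symbol terms -p_i * log2(p_i) with p_i = f_i/70:
  p = 16/70 = 0.228571: log2(p) = -2.129283, -p*log2(p) = 0.486693
  p = 3/70 = 0.042857: log2(p) = -4.544321, -p*log2(p) = 0.194757
  p = 7/70 = 0.100000: log2(p) = -3.321928, -p*log2(p) = 0.332193
  p = 20/70 = 0.285714: log2(p) = -1.807355, -p*log2(p) = 0.516387
  p = 18/70 = 0.257143: log2(p) = -1.959358, -p*log2(p) = 0.503835
  p = 6/70 = 0.085714: log2(p) = -3.544321, -p*log2(p) = 0.303799
H = 0.486693 + 0.194757 + 0.332193 + 0.516387 + 0.503835 + 0.303799 = 2.337664

H = 2.3377 bits/symbol


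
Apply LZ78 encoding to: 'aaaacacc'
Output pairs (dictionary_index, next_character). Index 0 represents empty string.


LZ78 encoding steps:
Dictionary: {0: ''}
Step 1: w='' (idx 0), next='a' -> output (0, 'a'), add 'a' as idx 1
Step 2: w='a' (idx 1), next='a' -> output (1, 'a'), add 'aa' as idx 2
Step 3: w='a' (idx 1), next='c' -> output (1, 'c'), add 'ac' as idx 3
Step 4: w='ac' (idx 3), next='c' -> output (3, 'c'), add 'acc' as idx 4


Encoded: [(0, 'a'), (1, 'a'), (1, 'c'), (3, 'c')]


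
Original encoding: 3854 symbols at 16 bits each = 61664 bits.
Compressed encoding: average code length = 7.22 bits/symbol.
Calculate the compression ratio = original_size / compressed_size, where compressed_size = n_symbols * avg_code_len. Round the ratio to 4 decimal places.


original_size = n_symbols * orig_bits = 3854 * 16 = 61664 bits
compressed_size = n_symbols * avg_code_len = 3854 * 7.22 = 27825.88 bits
ratio = original_size / compressed_size = 61664 / 27825.88 = 2.2161

Compression ratio = 2.2161


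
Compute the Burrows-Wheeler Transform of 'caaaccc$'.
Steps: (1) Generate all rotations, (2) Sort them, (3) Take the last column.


Rotations (sorted):
  0: $caaaccc -> last char: c
  1: aaaccc$c -> last char: c
  2: aaccc$ca -> last char: a
  3: accc$caa -> last char: a
  4: c$caaacc -> last char: c
  5: caaaccc$ -> last char: $
  6: cc$caaac -> last char: c
  7: ccc$caaa -> last char: a


BWT = ccaac$ca


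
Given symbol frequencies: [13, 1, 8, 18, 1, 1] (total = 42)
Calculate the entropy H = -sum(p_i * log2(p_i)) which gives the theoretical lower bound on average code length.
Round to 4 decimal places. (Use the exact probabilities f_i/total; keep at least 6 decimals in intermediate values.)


Per-symbol terms -p_i * log2(p_i) with p_i = f_i/42:
  p = 13/42 = 0.309524: log2(p) = -1.691878, -p*log2(p) = 0.523676
  p = 1/42 = 0.023810: log2(p) = -5.392317, -p*log2(p) = 0.128389
  p = 8/42 = 0.190476: log2(p) = -2.392317, -p*log2(p) = 0.455680
  p = 18/42 = 0.428571: log2(p) = -1.222392, -p*log2(p) = 0.523882
  p = 1/42 = 0.023810: log2(p) = -5.392317, -p*log2(p) = 0.128389
  p = 1/42 = 0.023810: log2(p) = -5.392317, -p*log2(p) = 0.128389
H = 0.523676 + 0.128389 + 0.455680 + 0.523882 + 0.128389 + 0.128389 = 1.888405

H = 1.8884 bits/symbol


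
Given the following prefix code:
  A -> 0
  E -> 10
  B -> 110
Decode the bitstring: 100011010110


Decoding step by step:
Bits 10 -> E
Bits 0 -> A
Bits 0 -> A
Bits 110 -> B
Bits 10 -> E
Bits 110 -> B


Decoded message: EAABEB


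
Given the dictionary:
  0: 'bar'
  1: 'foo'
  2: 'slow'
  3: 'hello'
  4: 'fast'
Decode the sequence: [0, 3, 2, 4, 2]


Look up each index in the dictionary:
  0 -> 'bar'
  3 -> 'hello'
  2 -> 'slow'
  4 -> 'fast'
  2 -> 'slow'

Decoded: "bar hello slow fast slow"


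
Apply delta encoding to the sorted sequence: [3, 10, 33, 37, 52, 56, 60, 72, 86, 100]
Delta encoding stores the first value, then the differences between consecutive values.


First value: 3
Deltas:
  10 - 3 = 7
  33 - 10 = 23
  37 - 33 = 4
  52 - 37 = 15
  56 - 52 = 4
  60 - 56 = 4
  72 - 60 = 12
  86 - 72 = 14
  100 - 86 = 14


Delta encoded: [3, 7, 23, 4, 15, 4, 4, 12, 14, 14]


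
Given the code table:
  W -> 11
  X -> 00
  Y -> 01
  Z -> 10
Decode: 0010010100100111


Decoding:
00 -> X
10 -> Z
01 -> Y
01 -> Y
00 -> X
10 -> Z
01 -> Y
11 -> W


Result: XZYYXZYW


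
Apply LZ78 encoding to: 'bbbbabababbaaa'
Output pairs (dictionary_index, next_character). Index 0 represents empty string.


LZ78 encoding steps:
Dictionary: {0: ''}
Step 1: w='' (idx 0), next='b' -> output (0, 'b'), add 'b' as idx 1
Step 2: w='b' (idx 1), next='b' -> output (1, 'b'), add 'bb' as idx 2
Step 3: w='b' (idx 1), next='a' -> output (1, 'a'), add 'ba' as idx 3
Step 4: w='ba' (idx 3), next='b' -> output (3, 'b'), add 'bab' as idx 4
Step 5: w='' (idx 0), next='a' -> output (0, 'a'), add 'a' as idx 5
Step 6: w='bb' (idx 2), next='a' -> output (2, 'a'), add 'bba' as idx 6
Step 7: w='a' (idx 5), next='a' -> output (5, 'a'), add 'aa' as idx 7


Encoded: [(0, 'b'), (1, 'b'), (1, 'a'), (3, 'b'), (0, 'a'), (2, 'a'), (5, 'a')]


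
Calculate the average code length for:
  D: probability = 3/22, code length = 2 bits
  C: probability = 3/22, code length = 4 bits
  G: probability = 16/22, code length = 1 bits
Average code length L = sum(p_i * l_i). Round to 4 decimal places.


Weighted contributions p_i * l_i:
  D: (3/22) * 2 = 6/22
  C: (3/22) * 4 = 12/22
  G: (16/22) * 1 = 16/22
Sum = (6 + 12 + 16)/22 = 34/22

L = 34/22 = 1.5455 bits/symbol


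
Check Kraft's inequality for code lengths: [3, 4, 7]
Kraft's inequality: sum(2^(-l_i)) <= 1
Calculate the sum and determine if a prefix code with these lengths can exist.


Sum = 2^(-3) + 2^(-4) + 2^(-7)
    = 0.125 + 0.0625 + 0.0078125
    = 25/128 = 0.1953125
Since 0.1953125 <= 1, Kraft's inequality IS satisfied.
A prefix code with these lengths CAN exist.

Kraft sum = 0.1953125. Satisfied.


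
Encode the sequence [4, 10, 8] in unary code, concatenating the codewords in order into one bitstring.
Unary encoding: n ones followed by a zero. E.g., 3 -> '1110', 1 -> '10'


Encode each number as n ones followed by a terminating 0:
  4 -> 11110 (5 bits)
  10 -> 11111111110 (11 bits)
  8 -> 111111110 (9 bits)
Total length = 5 + 11 + 9 = 25 bits.

Unary([4, 10, 8]) = 1111011111111110111111110 (25 bits)


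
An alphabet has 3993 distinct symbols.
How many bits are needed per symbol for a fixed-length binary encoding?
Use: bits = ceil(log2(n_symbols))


log2(3993) = 11.9633
Bracket: 2^11 = 2048 < 3993 <= 2^12 = 4096
So ceil(log2(3993)) = 12

bits = ceil(log2(3993)) = ceil(11.9633) = 12 bits


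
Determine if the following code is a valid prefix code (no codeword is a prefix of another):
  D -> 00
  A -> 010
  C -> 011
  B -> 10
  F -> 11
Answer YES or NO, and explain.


Checking each pair (does one codeword prefix another?):
  D='00' vs A='010': no prefix
  D='00' vs C='011': no prefix
  D='00' vs B='10': no prefix
  D='00' vs F='11': no prefix
  A='010' vs D='00': no prefix
  A='010' vs C='011': no prefix
  A='010' vs B='10': no prefix
  A='010' vs F='11': no prefix
  C='011' vs D='00': no prefix
  C='011' vs A='010': no prefix
  C='011' vs B='10': no prefix
  C='011' vs F='11': no prefix
  B='10' vs D='00': no prefix
  B='10' vs A='010': no prefix
  B='10' vs C='011': no prefix
  B='10' vs F='11': no prefix
  F='11' vs D='00': no prefix
  F='11' vs A='010': no prefix
  F='11' vs C='011': no prefix
  F='11' vs B='10': no prefix
No violation found over all pairs.

YES -- this is a valid prefix code. No codeword is a prefix of any other codeword.


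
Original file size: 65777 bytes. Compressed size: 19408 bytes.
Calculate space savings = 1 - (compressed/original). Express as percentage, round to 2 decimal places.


ratio = compressed/original = 19408/65777 = 0.295058
savings = 1 - ratio = 1 - 0.295058 = 0.704942
as a percentage: 0.704942 * 100 = 70.49%

Space savings = 1 - 19408/65777 = 70.49%


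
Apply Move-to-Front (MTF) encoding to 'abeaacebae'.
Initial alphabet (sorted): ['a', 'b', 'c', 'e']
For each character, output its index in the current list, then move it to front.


MTF encoding:
'a': index 0 in ['a', 'b', 'c', 'e'] -> ['a', 'b', 'c', 'e']
'b': index 1 in ['a', 'b', 'c', 'e'] -> ['b', 'a', 'c', 'e']
'e': index 3 in ['b', 'a', 'c', 'e'] -> ['e', 'b', 'a', 'c']
'a': index 2 in ['e', 'b', 'a', 'c'] -> ['a', 'e', 'b', 'c']
'a': index 0 in ['a', 'e', 'b', 'c'] -> ['a', 'e', 'b', 'c']
'c': index 3 in ['a', 'e', 'b', 'c'] -> ['c', 'a', 'e', 'b']
'e': index 2 in ['c', 'a', 'e', 'b'] -> ['e', 'c', 'a', 'b']
'b': index 3 in ['e', 'c', 'a', 'b'] -> ['b', 'e', 'c', 'a']
'a': index 3 in ['b', 'e', 'c', 'a'] -> ['a', 'b', 'e', 'c']
'e': index 2 in ['a', 'b', 'e', 'c'] -> ['e', 'a', 'b', 'c']


Output: [0, 1, 3, 2, 0, 3, 2, 3, 3, 2]


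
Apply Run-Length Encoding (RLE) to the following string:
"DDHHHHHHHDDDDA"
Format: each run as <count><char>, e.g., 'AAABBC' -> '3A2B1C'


Scanning runs left to right:
  i=0: run of 'D' x 2 -> '2D'
  i=2: run of 'H' x 7 -> '7H'
  i=9: run of 'D' x 4 -> '4D'
  i=13: run of 'A' x 1 -> '1A'

RLE = 2D7H4D1A


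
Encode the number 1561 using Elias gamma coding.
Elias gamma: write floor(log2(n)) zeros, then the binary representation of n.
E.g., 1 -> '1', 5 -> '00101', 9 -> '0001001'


num_bits = floor(log2(1561)) + 1 = 11
leading_zeros = num_bits - 1 = 10
binary(1561) = 11000011001

Elias gamma(1561) = '0000000000' + '11000011001' = 000000000011000011001 (21 bits)


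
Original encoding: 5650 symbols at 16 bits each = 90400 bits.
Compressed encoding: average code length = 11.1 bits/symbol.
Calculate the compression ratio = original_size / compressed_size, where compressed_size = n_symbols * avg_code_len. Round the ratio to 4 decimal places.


original_size = n_symbols * orig_bits = 5650 * 16 = 90400 bits
compressed_size = n_symbols * avg_code_len = 5650 * 11.1 = 62715.0 bits
ratio = original_size / compressed_size = 90400 / 62715.0 = 1.4414

Compression ratio = 1.4414


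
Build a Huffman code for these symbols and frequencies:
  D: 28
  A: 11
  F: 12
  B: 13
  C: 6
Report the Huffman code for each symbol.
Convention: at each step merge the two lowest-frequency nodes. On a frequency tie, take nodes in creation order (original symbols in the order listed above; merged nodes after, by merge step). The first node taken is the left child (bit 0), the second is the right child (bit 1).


Huffman tree construction:
Step 1: Merge C(6) + A(11) = 17
Step 2: Merge F(12) + B(13) = 25
Step 3: Merge (C+A)(17) + (F+B)(25) = 42
Step 4: Merge D(28) + ((C+A)+(F+B))(42) = 70
Read each symbol's code off the tree from the root (left child = 0, right child = 1).

Codes:
  D: 0 (length 1)
  A: 101 (length 3)
  F: 110 (length 3)
  B: 111 (length 3)
  C: 100 (length 3)
Average code length: 154/70 = 2.2000 bits/symbol


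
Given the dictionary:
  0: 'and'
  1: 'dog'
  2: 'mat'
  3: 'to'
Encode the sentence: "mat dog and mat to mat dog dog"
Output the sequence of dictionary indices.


Look up each word in the dictionary:
  'mat' -> 2
  'dog' -> 1
  'and' -> 0
  'mat' -> 2
  'to' -> 3
  'mat' -> 2
  'dog' -> 1
  'dog' -> 1

Encoded: [2, 1, 0, 2, 3, 2, 1, 1]


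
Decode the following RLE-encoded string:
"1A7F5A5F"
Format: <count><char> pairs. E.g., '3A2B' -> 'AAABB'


Expanding each <count><char> pair:
  1A -> 'A'
  7F -> 'FFFFFFF'
  5A -> 'AAAAA'
  5F -> 'FFFFF'

Decoded = AFFFFFFFAAAAAFFFFF


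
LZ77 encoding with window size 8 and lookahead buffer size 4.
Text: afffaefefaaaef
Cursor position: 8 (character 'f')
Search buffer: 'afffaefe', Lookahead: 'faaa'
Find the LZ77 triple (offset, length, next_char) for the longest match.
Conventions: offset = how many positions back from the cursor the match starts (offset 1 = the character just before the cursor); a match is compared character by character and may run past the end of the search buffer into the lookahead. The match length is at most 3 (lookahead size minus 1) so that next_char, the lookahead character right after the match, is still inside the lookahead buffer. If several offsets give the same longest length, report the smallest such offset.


Try each offset into the search buffer:
  offset=1 (pos 7, char 'e'): match length 0
  offset=2 (pos 6, char 'f'): match length 1
  offset=3 (pos 5, char 'e'): match length 0
  offset=4 (pos 4, char 'a'): match length 0
  offset=5 (pos 3, char 'f'): match length 2
  offset=6 (pos 2, char 'f'): match length 1
  offset=7 (pos 1, char 'f'): match length 1
  offset=8 (pos 0, char 'a'): match length 0
Longest match has length 2 at offset 5.
next_char = character at position 8 + 2 = 10 -> 'a'

Best match: offset=5, length=2 (matching 'fa' starting at position 3)
LZ77 triple: (5, 2, 'a')


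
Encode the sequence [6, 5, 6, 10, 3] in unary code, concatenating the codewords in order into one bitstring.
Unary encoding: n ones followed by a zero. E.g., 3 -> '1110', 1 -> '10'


Encode each number as n ones followed by a terminating 0:
  6 -> 1111110 (7 bits)
  5 -> 111110 (6 bits)
  6 -> 1111110 (7 bits)
  10 -> 11111111110 (11 bits)
  3 -> 1110 (4 bits)
Total length = 7 + 6 + 7 + 11 + 4 = 35 bits.

Unary([6, 5, 6, 10, 3]) = 11111101111101111110111111111101110 (35 bits)


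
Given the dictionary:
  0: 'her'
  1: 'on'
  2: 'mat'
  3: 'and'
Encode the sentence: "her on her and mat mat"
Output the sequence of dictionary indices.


Look up each word in the dictionary:
  'her' -> 0
  'on' -> 1
  'her' -> 0
  'and' -> 3
  'mat' -> 2
  'mat' -> 2

Encoded: [0, 1, 0, 3, 2, 2]


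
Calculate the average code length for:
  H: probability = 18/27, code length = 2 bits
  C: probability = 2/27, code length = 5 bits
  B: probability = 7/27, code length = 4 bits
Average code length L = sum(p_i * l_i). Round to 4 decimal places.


Weighted contributions p_i * l_i:
  H: (18/27) * 2 = 36/27
  C: (2/27) * 5 = 10/27
  B: (7/27) * 4 = 28/27
Sum = (36 + 10 + 28)/27 = 74/27

L = 74/27 = 2.7407 bits/symbol


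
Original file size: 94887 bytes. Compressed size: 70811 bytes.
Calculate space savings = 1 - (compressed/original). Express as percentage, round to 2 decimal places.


ratio = compressed/original = 70811/94887 = 0.746267
savings = 1 - ratio = 1 - 0.746267 = 0.253733
as a percentage: 0.253733 * 100 = 25.37%

Space savings = 1 - 70811/94887 = 25.37%


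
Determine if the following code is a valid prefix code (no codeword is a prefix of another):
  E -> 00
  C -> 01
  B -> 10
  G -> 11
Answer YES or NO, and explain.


Checking each pair (does one codeword prefix another?):
  E='00' vs C='01': no prefix
  E='00' vs B='10': no prefix
  E='00' vs G='11': no prefix
  C='01' vs E='00': no prefix
  C='01' vs B='10': no prefix
  C='01' vs G='11': no prefix
  B='10' vs E='00': no prefix
  B='10' vs C='01': no prefix
  B='10' vs G='11': no prefix
  G='11' vs E='00': no prefix
  G='11' vs C='01': no prefix
  G='11' vs B='10': no prefix
No violation found over all pairs.

YES -- this is a valid prefix code. No codeword is a prefix of any other codeword.


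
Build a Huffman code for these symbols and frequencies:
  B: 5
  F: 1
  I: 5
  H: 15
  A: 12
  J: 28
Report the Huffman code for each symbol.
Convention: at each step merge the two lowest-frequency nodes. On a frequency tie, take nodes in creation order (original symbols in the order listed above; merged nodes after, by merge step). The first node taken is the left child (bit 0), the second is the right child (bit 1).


Huffman tree construction:
Step 1: Merge F(1) + B(5) = 6
Step 2: Merge I(5) + (F+B)(6) = 11
Step 3: Merge (I+(F+B))(11) + A(12) = 23
Step 4: Merge H(15) + ((I+(F+B))+A)(23) = 38
Step 5: Merge J(28) + (H+((I+(F+B))+A))(38) = 66
Read each symbol's code off the tree from the root (left child = 0, right child = 1).

Codes:
  B: 11011 (length 5)
  F: 11010 (length 5)
  I: 1100 (length 4)
  H: 10 (length 2)
  A: 111 (length 3)
  J: 0 (length 1)
Average code length: 144/66 = 2.1818 bits/symbol


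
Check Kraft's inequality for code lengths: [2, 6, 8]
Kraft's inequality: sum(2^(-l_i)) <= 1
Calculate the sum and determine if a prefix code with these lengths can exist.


Sum = 2^(-2) + 2^(-6) + 2^(-8)
    = 0.25 + 0.015625 + 0.00390625
    = 69/256 = 0.26953125
Since 0.26953125 <= 1, Kraft's inequality IS satisfied.
A prefix code with these lengths CAN exist.

Kraft sum = 0.26953125. Satisfied.


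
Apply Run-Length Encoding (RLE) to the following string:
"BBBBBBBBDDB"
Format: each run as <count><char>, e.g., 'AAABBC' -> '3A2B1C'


Scanning runs left to right:
  i=0: run of 'B' x 8 -> '8B'
  i=8: run of 'D' x 2 -> '2D'
  i=10: run of 'B' x 1 -> '1B'

RLE = 8B2D1B


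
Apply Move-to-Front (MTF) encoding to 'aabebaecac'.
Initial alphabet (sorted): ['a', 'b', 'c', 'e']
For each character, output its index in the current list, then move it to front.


MTF encoding:
'a': index 0 in ['a', 'b', 'c', 'e'] -> ['a', 'b', 'c', 'e']
'a': index 0 in ['a', 'b', 'c', 'e'] -> ['a', 'b', 'c', 'e']
'b': index 1 in ['a', 'b', 'c', 'e'] -> ['b', 'a', 'c', 'e']
'e': index 3 in ['b', 'a', 'c', 'e'] -> ['e', 'b', 'a', 'c']
'b': index 1 in ['e', 'b', 'a', 'c'] -> ['b', 'e', 'a', 'c']
'a': index 2 in ['b', 'e', 'a', 'c'] -> ['a', 'b', 'e', 'c']
'e': index 2 in ['a', 'b', 'e', 'c'] -> ['e', 'a', 'b', 'c']
'c': index 3 in ['e', 'a', 'b', 'c'] -> ['c', 'e', 'a', 'b']
'a': index 2 in ['c', 'e', 'a', 'b'] -> ['a', 'c', 'e', 'b']
'c': index 1 in ['a', 'c', 'e', 'b'] -> ['c', 'a', 'e', 'b']


Output: [0, 0, 1, 3, 1, 2, 2, 3, 2, 1]


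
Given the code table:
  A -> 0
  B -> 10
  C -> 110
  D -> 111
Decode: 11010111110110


Decoding:
110 -> C
10 -> B
111 -> D
110 -> C
110 -> C


Result: CBDCC


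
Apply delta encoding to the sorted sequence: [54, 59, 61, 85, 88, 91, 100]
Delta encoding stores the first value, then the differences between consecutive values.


First value: 54
Deltas:
  59 - 54 = 5
  61 - 59 = 2
  85 - 61 = 24
  88 - 85 = 3
  91 - 88 = 3
  100 - 91 = 9


Delta encoded: [54, 5, 2, 24, 3, 3, 9]


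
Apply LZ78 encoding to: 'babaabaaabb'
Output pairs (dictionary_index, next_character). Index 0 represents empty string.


LZ78 encoding steps:
Dictionary: {0: ''}
Step 1: w='' (idx 0), next='b' -> output (0, 'b'), add 'b' as idx 1
Step 2: w='' (idx 0), next='a' -> output (0, 'a'), add 'a' as idx 2
Step 3: w='b' (idx 1), next='a' -> output (1, 'a'), add 'ba' as idx 3
Step 4: w='a' (idx 2), next='b' -> output (2, 'b'), add 'ab' as idx 4
Step 5: w='a' (idx 2), next='a' -> output (2, 'a'), add 'aa' as idx 5
Step 6: w='ab' (idx 4), next='b' -> output (4, 'b'), add 'abb' as idx 6


Encoded: [(0, 'b'), (0, 'a'), (1, 'a'), (2, 'b'), (2, 'a'), (4, 'b')]


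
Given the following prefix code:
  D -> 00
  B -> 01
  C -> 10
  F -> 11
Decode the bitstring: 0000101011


Decoding step by step:
Bits 00 -> D
Bits 00 -> D
Bits 10 -> C
Bits 10 -> C
Bits 11 -> F


Decoded message: DDCCF


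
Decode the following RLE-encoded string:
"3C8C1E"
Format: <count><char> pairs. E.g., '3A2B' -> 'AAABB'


Expanding each <count><char> pair:
  3C -> 'CCC'
  8C -> 'CCCCCCCC'
  1E -> 'E'

Decoded = CCCCCCCCCCCE


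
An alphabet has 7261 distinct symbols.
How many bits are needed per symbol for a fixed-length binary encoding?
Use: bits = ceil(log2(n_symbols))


log2(7261) = 12.826
Bracket: 2^12 = 4096 < 7261 <= 2^13 = 8192
So ceil(log2(7261)) = 13

bits = ceil(log2(7261)) = ceil(12.826) = 13 bits


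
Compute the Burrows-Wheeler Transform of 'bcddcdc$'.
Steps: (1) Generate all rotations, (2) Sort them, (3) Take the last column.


Rotations (sorted):
  0: $bcddcdc -> last char: c
  1: bcddcdc$ -> last char: $
  2: c$bcddcd -> last char: d
  3: cdc$bcdd -> last char: d
  4: cddcdc$b -> last char: b
  5: dc$bcddc -> last char: c
  6: dcdc$bcd -> last char: d
  7: ddcdc$bc -> last char: c


BWT = c$ddbcdc


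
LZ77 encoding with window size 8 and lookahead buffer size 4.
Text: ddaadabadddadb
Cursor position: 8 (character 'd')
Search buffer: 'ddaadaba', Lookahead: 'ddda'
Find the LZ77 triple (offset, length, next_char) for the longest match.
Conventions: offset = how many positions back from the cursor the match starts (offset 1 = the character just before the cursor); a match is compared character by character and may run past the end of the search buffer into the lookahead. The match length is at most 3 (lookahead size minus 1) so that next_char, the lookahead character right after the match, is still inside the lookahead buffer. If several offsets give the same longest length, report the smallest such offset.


Try each offset into the search buffer:
  offset=1 (pos 7, char 'a'): match length 0
  offset=2 (pos 6, char 'b'): match length 0
  offset=3 (pos 5, char 'a'): match length 0
  offset=4 (pos 4, char 'd'): match length 1
  offset=5 (pos 3, char 'a'): match length 0
  offset=6 (pos 2, char 'a'): match length 0
  offset=7 (pos 1, char 'd'): match length 1
  offset=8 (pos 0, char 'd'): match length 2
Longest match has length 2 at offset 8.
next_char = character at position 8 + 2 = 10 -> 'd'

Best match: offset=8, length=2 (matching 'dd' starting at position 0)
LZ77 triple: (8, 2, 'd')


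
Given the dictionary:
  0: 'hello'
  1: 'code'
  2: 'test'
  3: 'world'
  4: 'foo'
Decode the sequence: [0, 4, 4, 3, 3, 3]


Look up each index in the dictionary:
  0 -> 'hello'
  4 -> 'foo'
  4 -> 'foo'
  3 -> 'world'
  3 -> 'world'
  3 -> 'world'

Decoded: "hello foo foo world world world"


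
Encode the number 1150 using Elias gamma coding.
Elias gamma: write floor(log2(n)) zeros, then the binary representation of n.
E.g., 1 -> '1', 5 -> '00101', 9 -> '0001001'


num_bits = floor(log2(1150)) + 1 = 11
leading_zeros = num_bits - 1 = 10
binary(1150) = 10001111110

Elias gamma(1150) = '0000000000' + '10001111110' = 000000000010001111110 (21 bits)


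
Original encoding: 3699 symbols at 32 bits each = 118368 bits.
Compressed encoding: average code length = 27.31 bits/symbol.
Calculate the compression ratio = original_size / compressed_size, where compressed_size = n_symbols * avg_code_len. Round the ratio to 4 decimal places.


original_size = n_symbols * orig_bits = 3699 * 32 = 118368 bits
compressed_size = n_symbols * avg_code_len = 3699 * 27.31 = 101019.69 bits
ratio = original_size / compressed_size = 118368 / 101019.69 = 1.1717

Compression ratio = 1.1717


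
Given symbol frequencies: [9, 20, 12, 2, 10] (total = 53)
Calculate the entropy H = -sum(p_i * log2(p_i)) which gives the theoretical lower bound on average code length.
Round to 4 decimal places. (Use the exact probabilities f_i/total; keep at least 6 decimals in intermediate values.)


Per-symbol terms -p_i * log2(p_i) with p_i = f_i/53:
  p = 9/53 = 0.169811: log2(p) = -2.557995, -p*log2(p) = 0.434377
  p = 20/53 = 0.377358: log2(p) = -1.405992, -p*log2(p) = 0.530563
  p = 12/53 = 0.226415: log2(p) = -2.142958, -p*log2(p) = 0.485198
  p = 2/53 = 0.037736: log2(p) = -4.727920, -p*log2(p) = 0.178412
  p = 10/53 = 0.188679: log2(p) = -2.405992, -p*log2(p) = 0.453961
H = 0.434377 + 0.530563 + 0.485198 + 0.178412 + 0.453961 = 2.082511

H = 2.0825 bits/symbol


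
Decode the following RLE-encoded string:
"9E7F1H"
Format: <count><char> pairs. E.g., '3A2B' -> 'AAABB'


Expanding each <count><char> pair:
  9E -> 'EEEEEEEEE'
  7F -> 'FFFFFFF'
  1H -> 'H'

Decoded = EEEEEEEEEFFFFFFFH


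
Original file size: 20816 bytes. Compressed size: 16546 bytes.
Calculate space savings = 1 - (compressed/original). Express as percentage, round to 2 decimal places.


ratio = compressed/original = 16546/20816 = 0.794869
savings = 1 - ratio = 1 - 0.794869 = 0.205131
as a percentage: 0.205131 * 100 = 20.51%

Space savings = 1 - 16546/20816 = 20.51%


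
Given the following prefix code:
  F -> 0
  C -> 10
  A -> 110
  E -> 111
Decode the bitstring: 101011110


Decoding step by step:
Bits 10 -> C
Bits 10 -> C
Bits 111 -> E
Bits 10 -> C


Decoded message: CCEC


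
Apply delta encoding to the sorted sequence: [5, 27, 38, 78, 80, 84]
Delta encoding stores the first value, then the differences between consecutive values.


First value: 5
Deltas:
  27 - 5 = 22
  38 - 27 = 11
  78 - 38 = 40
  80 - 78 = 2
  84 - 80 = 4


Delta encoded: [5, 22, 11, 40, 2, 4]


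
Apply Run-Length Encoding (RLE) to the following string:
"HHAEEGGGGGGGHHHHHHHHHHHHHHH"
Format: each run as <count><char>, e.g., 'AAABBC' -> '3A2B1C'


Scanning runs left to right:
  i=0: run of 'H' x 2 -> '2H'
  i=2: run of 'A' x 1 -> '1A'
  i=3: run of 'E' x 2 -> '2E'
  i=5: run of 'G' x 7 -> '7G'
  i=12: run of 'H' x 15 -> '15H'

RLE = 2H1A2E7G15H
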